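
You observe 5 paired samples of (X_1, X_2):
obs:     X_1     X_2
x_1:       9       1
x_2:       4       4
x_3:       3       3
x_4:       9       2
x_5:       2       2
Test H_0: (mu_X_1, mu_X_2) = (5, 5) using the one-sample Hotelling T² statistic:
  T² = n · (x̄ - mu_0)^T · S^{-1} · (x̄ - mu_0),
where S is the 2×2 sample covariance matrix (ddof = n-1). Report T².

Step 1 — sample mean vector:
  mean(X_1) = (9 + 4 + 3 + 9 + 2) / 5 = 27/5 = 5.4
  mean(X_2) = (1 + 4 + 3 + 2 + 2) / 5 = 12/5 = 2.4
  x̄ = (5.4, 2.4),  deviation x̄ - mu_0 = (5.4, 2.4) - (5, 5) = (0.4, -2.6).

Step 2 — sample covariance matrix, S[i,j] = (1/(n-1)) · Σ_k (x_{k,i} - mean_i) · (x_{k,j} - mean_j), divisor n-1 = 4:
  S[X_1,X_1] = ((3.6)·(3.6) + (-1.4)·(-1.4) + (-2.4)·(-2.4) + (3.6)·(3.6) + (-3.4)·(-3.4)) / 4 = 45.2/4 = 11.3
  S[X_1,X_2] = ((3.6)·(-1.4) + (-1.4)·(1.6) + (-2.4)·(0.6) + (3.6)·(-0.4) + (-3.4)·(-0.4)) / 4 = -8.8/4 = -2.2
  S[X_2,X_2] = ((-1.4)·(-1.4) + (1.6)·(1.6) + (0.6)·(0.6) + (-0.4)·(-0.4) + (-0.4)·(-0.4)) / 4 = 5.2/4 = 1.3
  S = [[11.3, -2.2],
 [-2.2, 1.3]].

Step 3 — invert S. det(S) = 11.3·1.3 - (-2.2)² = 9.85.
  S^{-1} = (1/det) · [[d, -b], [-b, a]] = [[0.132, 0.2234],
 [0.2234, 1.1472]].

Step 4 — quadratic form (x̄ - mu_0)^T · S^{-1} · (x̄ - mu_0):
  S^{-1} · (x̄ - mu_0) = (-0.5279, -2.8934),
  (x̄ - mu_0)^T · [...] = (0.4)·(-0.5279) + (-2.6)·(-2.8934) = 7.3117.

Step 5 — scale by n: T² = 5 · 7.3117 = 36.5584.

T² ≈ 36.5584


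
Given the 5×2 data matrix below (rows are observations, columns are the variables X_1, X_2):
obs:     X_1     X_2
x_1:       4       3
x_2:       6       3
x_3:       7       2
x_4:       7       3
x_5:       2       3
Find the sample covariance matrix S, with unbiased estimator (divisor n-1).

Step 1 — column means:
  mean(X_1) = (4 + 6 + 7 + 7 + 2) / 5 = 26/5 = 5.2
  mean(X_2) = (3 + 3 + 2 + 3 + 3) / 5 = 14/5 = 2.8

Step 2 — sample covariance S[i,j] = (1/(n-1)) · Σ_k (x_{k,i} - mean_i) · (x_{k,j} - mean_j), with n-1 = 4.
  S[X_1,X_1] = ((-1.2)·(-1.2) + (0.8)·(0.8) + (1.8)·(1.8) + (1.8)·(1.8) + (-3.2)·(-3.2)) / 4 = 18.8/4 = 4.7
  S[X_1,X_2] = ((-1.2)·(0.2) + (0.8)·(0.2) + (1.8)·(-0.8) + (1.8)·(0.2) + (-3.2)·(0.2)) / 4 = -1.8/4 = -0.45
  S[X_2,X_2] = ((0.2)·(0.2) + (0.2)·(0.2) + (-0.8)·(-0.8) + (0.2)·(0.2) + (0.2)·(0.2)) / 4 = 0.8/4 = 0.2

S is symmetric (S[j,i] = S[i,j]). Assembling:

S = [[4.7, -0.45],
 [-0.45, 0.2]]


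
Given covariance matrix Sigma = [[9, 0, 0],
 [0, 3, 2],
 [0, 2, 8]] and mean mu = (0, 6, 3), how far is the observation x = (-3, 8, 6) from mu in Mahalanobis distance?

Step 1 — centre the observation: (x - mu) = (-3, 2, 3).

Step 2 — invert Sigma (cofactor / det for 3×3, or solve directly):
  Sigma^{-1} = [[0.1111, 0, 0],
 [0, 0.4, -0.1],
 [0, -0.1, 0.15]].

Step 3 — form the quadratic (x - mu)^T · Sigma^{-1} · (x - mu):
  Sigma^{-1} · (x - mu) = (-0.3333, 0.5, 0.25).
  (x - mu)^T · [Sigma^{-1} · (x - mu)] = (-3)·(-0.3333) + (2)·(0.5) + (3)·(0.25) = 2.75.

Step 4 — take square root: d = √(2.75) ≈ 1.6583.

d(x, mu) = √(2.75) ≈ 1.6583


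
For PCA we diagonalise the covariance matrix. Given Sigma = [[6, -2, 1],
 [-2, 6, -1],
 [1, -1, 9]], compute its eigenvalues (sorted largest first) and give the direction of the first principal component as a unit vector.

Step 1 — characteristic polynomial p(λ) = det(λI - Sigma) = λ³ - tr·λ² + c_1·λ - det, where tr = trace, c_1 = sum of the principal 2×2 minors, det = det(Sigma):
  tr = 6 + 6 + 9 = 21,
  c_1 = (6·6 - (-2)²) + (6·9 - (1)²) + (6·9 - (-1)²) = 32 + 53 + 53 = 138,
  det = 6·(6·9 - (-1)²) - (-2)·((-2)·9 - (-1)·(1)) + (1)·((-2)·(-1) - 6·(1)) = 6·(53) - (-2)·(-17) + (1)·(-4) = 280.
  So p(λ) = λ³ - 21λ² + 138λ - 280.
Step 2 — look for an integer root (rational root theorem: any rational root is an integer divisor of 280). Testing λ = 4:
  p(4) = 64 - 336 + 552 - 280 = 0  ✓
  Dividing out (λ - 4): p(λ) = (λ - 4)(λ² - 17λ + 70).
Step 3 — remaining eigenvalues from the quadratic λ² - 17λ + 70 = 0:
  Δ = 17² - 4·70 = 289 - 280 = 9,  λ = (17 ± √9)/2 = (17 ± 3)/2 = 10 or 7.
  Sorted: λ_1 = 10,  λ_2 = 7,  λ_3 = 4  (check: sum = 21 = tr ✓).

Step 4 — unit eigenvector for λ_1 = 10: v spans the null space of (Sigma - λ_1 I), whose rows are
  r_1 = (-4, -2, 1),  r_2 = (-2, -4, -1),  r_3 = (1, -1, -1).
  v is orthogonal to every row, so take v ∝ r_1 × r_2 = ((-2)·(-1) - (1)·(-4), (1)·(-2) - (-4)·(-1), (-4)·(-4) - (-2)·(-2)) = (6, -6, 12).
  Rescale (divide by 6): u = (1, -1, 2).
  ||u|| = √((1)² + (-1)² + (2)²) = √(6) ≈ 2.4495,  v_1 = u/||u|| ≈ (0.4082, -0.4082, 0.8165) (||v_1|| = 1).

λ_1 = 10,  λ_2 = 7,  λ_3 = 4;  v_1 ≈ (0.4082, -0.4082, 0.8165)


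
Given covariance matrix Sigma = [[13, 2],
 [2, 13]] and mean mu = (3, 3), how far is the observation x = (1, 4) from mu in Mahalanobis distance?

Step 1 — centre the observation: (x - mu) = (-2, 1).

Step 2 — invert Sigma. det(Sigma) = 13·13 - (2)² = 165.
  Sigma^{-1} = (1/det) · [[d, -b], [-b, a]] = [[0.0788, -0.0121],
 [-0.0121, 0.0788]].

Step 3 — form the quadratic (x - mu)^T · Sigma^{-1} · (x - mu):
  Sigma^{-1} · (x - mu) = (-0.1697, 0.103).
  (x - mu)^T · [Sigma^{-1} · (x - mu)] = (-2)·(-0.1697) + (1)·(0.103) = 0.4424.

Step 4 — take square root: d = √(0.4424) ≈ 0.6651.

d(x, mu) = √(0.4424) ≈ 0.6651


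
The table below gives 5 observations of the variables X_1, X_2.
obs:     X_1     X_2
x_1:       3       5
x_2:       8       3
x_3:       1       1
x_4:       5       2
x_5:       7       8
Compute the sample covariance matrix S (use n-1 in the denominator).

Step 1 — column means:
  mean(X_1) = (3 + 8 + 1 + 5 + 7) / 5 = 24/5 = 4.8
  mean(X_2) = (5 + 3 + 1 + 2 + 8) / 5 = 19/5 = 3.8

Step 2 — sample covariance S[i,j] = (1/(n-1)) · Σ_k (x_{k,i} - mean_i) · (x_{k,j} - mean_j), with n-1 = 4.
  S[X_1,X_1] = ((-1.8)·(-1.8) + (3.2)·(3.2) + (-3.8)·(-3.8) + (0.2)·(0.2) + (2.2)·(2.2)) / 4 = 32.8/4 = 8.2
  S[X_1,X_2] = ((-1.8)·(1.2) + (3.2)·(-0.8) + (-3.8)·(-2.8) + (0.2)·(-1.8) + (2.2)·(4.2)) / 4 = 14.8/4 = 3.7
  S[X_2,X_2] = ((1.2)·(1.2) + (-0.8)·(-0.8) + (-2.8)·(-2.8) + (-1.8)·(-1.8) + (4.2)·(4.2)) / 4 = 30.8/4 = 7.7

S is symmetric (S[j,i] = S[i,j]). Assembling:

S = [[8.2, 3.7],
 [3.7, 7.7]]


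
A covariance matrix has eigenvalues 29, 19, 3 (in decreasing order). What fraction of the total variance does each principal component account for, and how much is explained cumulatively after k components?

Step 1 — total variance = trace(Sigma) = Σ λ_i = 29 + 19 + 3 = 51.

Step 2 — fraction explained by component i = λ_i / Σ λ:
  PC1: 29/51 = 0.5686
  PC2: 19/51 = 0.3725
  PC3: 3/51 = 0.0588

Step 3 — cumulative fraction after k components = (λ_1 + ... + λ_k) / Σ λ:
  k = 1: 29/51 = 0.5686
  k = 2: (29 + 19)/51 = 48/51 = 0.9412
  k = 3: (29 + 19 + 3)/51 = 51/51 = 1

Summary (fraction, with percent):

explained: PC1 0.5686 (56.86%), PC2 0.3725 (37.25%), PC3 0.0588 (5.88%);  cumulative: 0.5686, 0.9412, 1


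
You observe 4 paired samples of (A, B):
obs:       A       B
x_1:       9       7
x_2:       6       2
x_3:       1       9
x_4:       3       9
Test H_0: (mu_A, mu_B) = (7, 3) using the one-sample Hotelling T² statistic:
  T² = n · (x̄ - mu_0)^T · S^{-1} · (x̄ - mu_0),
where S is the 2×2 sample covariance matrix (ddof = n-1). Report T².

Step 1 — sample mean vector:
  mean(A) = (9 + 6 + 1 + 3) / 4 = 19/4 = 4.75
  mean(B) = (7 + 2 + 9 + 9) / 4 = 27/4 = 6.75
  x̄ = (4.75, 6.75),  deviation x̄ - mu_0 = (4.75, 6.75) - (7, 3) = (-2.25, 3.75).

Step 2 — sample covariance matrix, S[i,j] = (1/(n-1)) · Σ_k (x_{k,i} - mean_i) · (x_{k,j} - mean_j), divisor n-1 = 3:
  S[A,A] = ((4.25)·(4.25) + (1.25)·(1.25) + (-3.75)·(-3.75) + (-1.75)·(-1.75)) / 3 = 36.75/3 = 12.25
  S[A,B] = ((4.25)·(0.25) + (1.25)·(-4.75) + (-3.75)·(2.25) + (-1.75)·(2.25)) / 3 = -17.25/3 = -5.75
  S[B,B] = ((0.25)·(0.25) + (-4.75)·(-4.75) + (2.25)·(2.25) + (2.25)·(2.25)) / 3 = 32.75/3 = 10.9167
  S = [[12.25, -5.75],
 [-5.75, 10.9167]].

Step 3 — invert S. det(S) = 12.25·10.9167 - (-5.75)² = 100.6667.
  S^{-1} = (1/det) · [[d, -b], [-b, a]] = [[0.1084, 0.0571],
 [0.0571, 0.1217]].

Step 4 — quadratic form (x̄ - mu_0)^T · S^{-1} · (x̄ - mu_0):
  S^{-1} · (x̄ - mu_0) = (-0.0298, 0.3278),
  (x̄ - mu_0)^T · [...] = (-2.25)·(-0.0298) + (3.75)·(0.3278) = 1.2964.

Step 5 — scale by n: T² = 4 · 1.2964 = 5.1854.

T² ≈ 5.1854


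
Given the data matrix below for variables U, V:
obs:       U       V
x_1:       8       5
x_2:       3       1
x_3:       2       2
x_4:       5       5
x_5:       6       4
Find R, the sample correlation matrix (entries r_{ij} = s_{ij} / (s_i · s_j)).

Step 1 — column means:
  mean(U) = (8 + 3 + 2 + 5 + 6) / 5 = 24/5 = 4.8
  mean(V) = (5 + 1 + 2 + 5 + 4) / 5 = 17/5 = 3.4

Step 2 — sample variances and covariances s[i,j] = (1/(n-1)) · Σ_k (x_{k,i} - mean_i) · (x_{k,j} - mean_j), with n-1 = 4:
  s[U,U] = ((3.2)·(3.2) + (-1.8)·(-1.8) + (-2.8)·(-2.8) + (0.2)·(0.2) + (1.2)·(1.2)) / 4 = 22.8/4 = 5.7
  s[U,V] = ((3.2)·(1.6) + (-1.8)·(-2.4) + (-2.8)·(-1.4) + (0.2)·(1.6) + (1.2)·(0.6)) / 4 = 14.4/4 = 3.6
  s[V,V] = ((1.6)·(1.6) + (-2.4)·(-2.4) + (-1.4)·(-1.4) + (1.6)·(1.6) + (0.6)·(0.6)) / 4 = 13.2/4 = 3.3
  Sample standard deviations s_i = √(s[i,i]):
  s(U) = √(5.7) = 2.3875
  s(V) = √(3.3) = 1.8166

Step 3 — r_{ij} = s_{ij} / (s_i · s_j):
  r[U,U] = 1 (diagonal).
  r[U,V] = 3.6 / (2.3875 · 1.8166) = 3.6 / 4.337 = 0.8301
  r[V,V] = 1 (diagonal).

R is symmetric with unit diagonal. Assembling:

R = [[1, 0.8301],
 [0.8301, 1]]


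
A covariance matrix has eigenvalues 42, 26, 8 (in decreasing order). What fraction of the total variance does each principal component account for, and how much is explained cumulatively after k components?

Step 1 — total variance = trace(Sigma) = Σ λ_i = 42 + 26 + 8 = 76.

Step 2 — fraction explained by component i = λ_i / Σ λ:
  PC1: 42/76 = 0.5526
  PC2: 26/76 = 0.3421
  PC3: 8/76 = 0.1053

Step 3 — cumulative fraction after k components = (λ_1 + ... + λ_k) / Σ λ:
  k = 1: 42/76 = 0.5526
  k = 2: (42 + 26)/76 = 68/76 = 0.8947
  k = 3: (42 + 26 + 8)/76 = 76/76 = 1

Summary (fraction, with percent):

explained: PC1 0.5526 (55.26%), PC2 0.3421 (34.21%), PC3 0.1053 (10.53%);  cumulative: 0.5526, 0.8947, 1


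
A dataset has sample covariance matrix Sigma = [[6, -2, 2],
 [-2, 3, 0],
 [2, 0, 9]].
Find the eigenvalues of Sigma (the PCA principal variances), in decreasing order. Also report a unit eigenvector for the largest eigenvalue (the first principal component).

Step 1 — characteristic polynomial p(λ) = det(λI - Sigma) = λ³ - tr·λ² + c_1·λ - det, where tr = trace, c_1 = sum of the principal 2×2 minors, det = det(Sigma):
  tr = 6 + 3 + 9 = 18,
  c_1 = (6·3 - (-2)²) + (6·9 - (2)²) + (3·9 - (0)²) = 14 + 50 + 27 = 91,
  det = 6·(3·9 - (0)²) - (-2)·((-2)·9 - (0)·(2)) + (2)·((-2)·(0) - 3·(2)) = 6·(27) - (-2)·(-18) + (2)·(-6) = 114.
  So p(λ) = λ³ - 18λ² + 91λ - 114.
Step 2 — look for an integer root (rational root theorem: any rational root is an integer divisor of 114). Testing λ = 6:
  p(6) = 216 - 648 + 546 - 114 = 0  ✓
  Dividing out (λ - 6): p(λ) = (λ - 6)(λ² - 12λ + 19).
Step 3 — remaining eigenvalues from the quadratic λ² - 12λ + 19 = 0:
  Δ = 12² - 4·19 = 144 - 76 = 68,  λ = (12 ± √68)/2 = (12 ± 8.2462)/2 ≈ 10.1231 or 1.8769.
  Sorted: λ_1 = 10.1231,  λ_2 = 6,  λ_3 = 1.8769  (check: sum = 18 = tr ✓).

Step 4 — unit eigenvector for λ_1 ≈ 10.1231: v spans the null space of (Sigma - λ_1 I), whose rows are
  r_1 = (-4.1231, -2, 2),  r_2 = (-2, -7.1231, 0),  r_3 = (2, 0, -1.1231).
  v is orthogonal to every row, so take v ∝ r_1 × r_2 = ((-2)·(0) - (2)·(-7.1231), (2)·(-2) - (-4.1231)·(0), (-4.1231)·(-7.1231) - (-2)·(-2)) ≈ (14.2462, -4, 25.3693).
  Let u = (14.2462, -4, 25.3693).
  ||u|| = √((14.2462)² + (-4)² + (25.3693)²) = √(862.5568) ≈ 29.3693,  v_1 = u/||u|| ≈ (0.4851, -0.1362, 0.8638) (||v_1|| = 1).

λ_1 = 10.1231,  λ_2 = 6,  λ_3 = 1.8769;  v_1 ≈ (0.4851, -0.1362, 0.8638)


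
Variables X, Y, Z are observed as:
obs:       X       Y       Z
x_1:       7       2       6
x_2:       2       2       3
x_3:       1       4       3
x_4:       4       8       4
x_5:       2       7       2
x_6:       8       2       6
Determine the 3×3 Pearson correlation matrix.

Step 1 — column means:
  mean(X) = (7 + 2 + 1 + 4 + 2 + 8) / 6 = 24/6 = 4
  mean(Y) = (2 + 2 + 4 + 8 + 7 + 2) / 6 = 25/6 = 4.1667
  mean(Z) = (6 + 3 + 3 + 4 + 2 + 6) / 6 = 24/6 = 4

Step 2 — sample variances and covariances s[i,j] = (1/(n-1)) · Σ_k (x_{k,i} - mean_i) · (x_{k,j} - mean_j), with n-1 = 5:
  s[X,X] = ((3)·(3) + (-2)·(-2) + (-3)·(-3) + (0)·(0) + (-2)·(-2) + (4)·(4)) / 5 = 42/5 = 8.4
  s[X,Y] = ((3)·(-2.1667) + (-2)·(-2.1667) + (-3)·(-0.1667) + (0)·(3.8333) + (-2)·(2.8333) + (4)·(-2.1667)) / 5 = -16/5 = -3.2
  s[X,Z] = ((3)·(2) + (-2)·(-1) + (-3)·(-1) + (0)·(0) + (-2)·(-2) + (4)·(2)) / 5 = 23/5 = 4.6
  s[Y,Y] = ((-2.1667)·(-2.1667) + (-2.1667)·(-2.1667) + (-0.1667)·(-0.1667) + (3.8333)·(3.8333) + (2.8333)·(2.8333) + (-2.1667)·(-2.1667)) / 5 = 36.8333/5 = 7.3667
  s[Y,Z] = ((-2.1667)·(2) + (-2.1667)·(-1) + (-0.1667)·(-1) + (3.8333)·(0) + (2.8333)·(-2) + (-2.1667)·(2)) / 5 = -12/5 = -2.4
  s[Z,Z] = ((2)·(2) + (-1)·(-1) + (-1)·(-1) + (0)·(0) + (-2)·(-2) + (2)·(2)) / 5 = 14/5 = 2.8
  Sample standard deviations s_i = √(s[i,i]):
  s(X) = √(8.4) = 2.8983
  s(Y) = √(7.3667) = 2.7142
  s(Z) = √(2.8) = 1.6733

Step 3 — r_{ij} = s_{ij} / (s_i · s_j):
  r[X,X] = 1 (diagonal).
  r[X,Y] = -3.2 / (2.8983 · 2.7142) = -3.2 / 7.8664 = -0.4068
  r[X,Z] = 4.6 / (2.8983 · 1.6733) = 4.6 / 4.8497 = 0.9485
  r[Y,Y] = 1 (diagonal).
  r[Y,Z] = -2.4 / (2.7142 · 1.6733) = -2.4 / 4.5417 = -0.5284
  r[Z,Z] = 1 (diagonal).

R is symmetric with unit diagonal. Assembling:

R = [[1, -0.4068, 0.9485],
 [-0.4068, 1, -0.5284],
 [0.9485, -0.5284, 1]]


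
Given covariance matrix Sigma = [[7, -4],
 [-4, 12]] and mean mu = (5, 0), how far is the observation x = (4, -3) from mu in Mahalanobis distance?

Step 1 — centre the observation: (x - mu) = (-1, -3).

Step 2 — invert Sigma. det(Sigma) = 7·12 - (-4)² = 68.
  Sigma^{-1} = (1/det) · [[d, -b], [-b, a]] = [[0.1765, 0.0588],
 [0.0588, 0.1029]].

Step 3 — form the quadratic (x - mu)^T · Sigma^{-1} · (x - mu):
  Sigma^{-1} · (x - mu) = (-0.3529, -0.3676).
  (x - mu)^T · [Sigma^{-1} · (x - mu)] = (-1)·(-0.3529) + (-3)·(-0.3676) = 1.4559.

Step 4 — take square root: d = √(1.4559) ≈ 1.2066.

d(x, mu) = √(1.4559) ≈ 1.2066


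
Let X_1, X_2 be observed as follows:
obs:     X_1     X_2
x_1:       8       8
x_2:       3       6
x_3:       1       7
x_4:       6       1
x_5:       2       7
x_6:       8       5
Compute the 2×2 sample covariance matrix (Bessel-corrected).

Step 1 — column means:
  mean(X_1) = (8 + 3 + 1 + 6 + 2 + 8) / 6 = 28/6 = 4.6667
  mean(X_2) = (8 + 6 + 7 + 1 + 7 + 5) / 6 = 34/6 = 5.6667

Step 2 — sample covariance S[i,j] = (1/(n-1)) · Σ_k (x_{k,i} - mean_i) · (x_{k,j} - mean_j), with n-1 = 5.
  S[X_1,X_1] = ((3.3333)·(3.3333) + (-1.6667)·(-1.6667) + (-3.6667)·(-3.6667) + (1.3333)·(1.3333) + (-2.6667)·(-2.6667) + (3.3333)·(3.3333)) / 5 = 47.3333/5 = 9.4667
  S[X_1,X_2] = ((3.3333)·(2.3333) + (-1.6667)·(0.3333) + (-3.6667)·(1.3333) + (1.3333)·(-4.6667) + (-2.6667)·(1.3333) + (3.3333)·(-0.6667)) / 5 = -9.6667/5 = -1.9333
  S[X_2,X_2] = ((2.3333)·(2.3333) + (0.3333)·(0.3333) + (1.3333)·(1.3333) + (-4.6667)·(-4.6667) + (1.3333)·(1.3333) + (-0.6667)·(-0.6667)) / 5 = 31.3333/5 = 6.2667

S is symmetric (S[j,i] = S[i,j]). Assembling:

S = [[9.4667, -1.9333],
 [-1.9333, 6.2667]]


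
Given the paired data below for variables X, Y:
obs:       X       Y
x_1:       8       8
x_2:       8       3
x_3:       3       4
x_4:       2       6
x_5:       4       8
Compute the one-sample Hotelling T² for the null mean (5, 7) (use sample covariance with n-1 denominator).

Step 1 — sample mean vector:
  mean(X) = (8 + 8 + 3 + 2 + 4) / 5 = 25/5 = 5
  mean(Y) = (8 + 3 + 4 + 6 + 8) / 5 = 29/5 = 5.8
  x̄ = (5, 5.8),  deviation x̄ - mu_0 = (5, 5.8) - (5, 7) = (0, -1.2).

Step 2 — sample covariance matrix, S[i,j] = (1/(n-1)) · Σ_k (x_{k,i} - mean_i) · (x_{k,j} - mean_j), divisor n-1 = 4:
  S[X,X] = ((3)·(3) + (3)·(3) + (-2)·(-2) + (-3)·(-3) + (-1)·(-1)) / 4 = 32/4 = 8
  S[X,Y] = ((3)·(2.2) + (3)·(-2.8) + (-2)·(-1.8) + (-3)·(0.2) + (-1)·(2.2)) / 4 = -1/4 = -0.25
  S[Y,Y] = ((2.2)·(2.2) + (-2.8)·(-2.8) + (-1.8)·(-1.8) + (0.2)·(0.2) + (2.2)·(2.2)) / 4 = 20.8/4 = 5.2
  S = [[8, -0.25],
 [-0.25, 5.2]].

Step 3 — invert S. det(S) = 8·5.2 - (-0.25)² = 41.5375.
  S^{-1} = (1/det) · [[d, -b], [-b, a]] = [[0.1252, 0.006],
 [0.006, 0.1926]].

Step 4 — quadratic form (x̄ - mu_0)^T · S^{-1} · (x̄ - mu_0):
  S^{-1} · (x̄ - mu_0) = (-0.0072, -0.2311),
  (x̄ - mu_0)^T · [...] = (0)·(-0.0072) + (-1.2)·(-0.2311) = 0.2773.

Step 5 — scale by n: T² = 5 · 0.2773 = 1.3867.

T² ≈ 1.3867


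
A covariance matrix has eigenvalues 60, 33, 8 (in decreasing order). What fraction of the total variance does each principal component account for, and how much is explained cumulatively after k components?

Step 1 — total variance = trace(Sigma) = Σ λ_i = 60 + 33 + 8 = 101.

Step 2 — fraction explained by component i = λ_i / Σ λ:
  PC1: 60/101 = 0.5941
  PC2: 33/101 = 0.3267
  PC3: 8/101 = 0.0792

Step 3 — cumulative fraction after k components = (λ_1 + ... + λ_k) / Σ λ:
  k = 1: 60/101 = 0.5941
  k = 2: (60 + 33)/101 = 93/101 = 0.9208
  k = 3: (60 + 33 + 8)/101 = 101/101 = 1

Summary (fraction, with percent):

explained: PC1 0.5941 (59.41%), PC2 0.3267 (32.67%), PC3 0.0792 (7.92%);  cumulative: 0.5941, 0.9208, 1


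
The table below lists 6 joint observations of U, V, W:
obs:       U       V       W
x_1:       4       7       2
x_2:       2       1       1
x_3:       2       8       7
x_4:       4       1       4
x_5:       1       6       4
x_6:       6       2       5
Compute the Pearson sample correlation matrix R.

Step 1 — column means:
  mean(U) = (4 + 2 + 2 + 4 + 1 + 6) / 6 = 19/6 = 3.1667
  mean(V) = (7 + 1 + 8 + 1 + 6 + 2) / 6 = 25/6 = 4.1667
  mean(W) = (2 + 1 + 7 + 4 + 4 + 5) / 6 = 23/6 = 3.8333

Step 2 — sample variances and covariances s[i,j] = (1/(n-1)) · Σ_k (x_{k,i} - mean_i) · (x_{k,j} - mean_j), with n-1 = 5:
  s[U,U] = ((0.8333)·(0.8333) + (-1.1667)·(-1.1667) + (-1.1667)·(-1.1667) + (0.8333)·(0.8333) + (-2.1667)·(-2.1667) + (2.8333)·(2.8333)) / 5 = 16.8333/5 = 3.3667
  s[U,V] = ((0.8333)·(2.8333) + (-1.1667)·(-3.1667) + (-1.1667)·(3.8333) + (0.8333)·(-3.1667) + (-2.1667)·(1.8333) + (2.8333)·(-2.1667)) / 5 = -11.1667/5 = -2.2333
  s[U,W] = ((0.8333)·(-1.8333) + (-1.1667)·(-2.8333) + (-1.1667)·(3.1667) + (0.8333)·(0.1667) + (-2.1667)·(0.1667) + (2.8333)·(1.1667)) / 5 = 1.1667/5 = 0.2333
  s[V,V] = ((2.8333)·(2.8333) + (-3.1667)·(-3.1667) + (3.8333)·(3.8333) + (-3.1667)·(-3.1667) + (1.8333)·(1.8333) + (-2.1667)·(-2.1667)) / 5 = 50.8333/5 = 10.1667
  s[V,W] = ((2.8333)·(-1.8333) + (-3.1667)·(-2.8333) + (3.8333)·(3.1667) + (-3.1667)·(0.1667) + (1.8333)·(0.1667) + (-2.1667)·(1.1667)) / 5 = 13.1667/5 = 2.6333
  s[W,W] = ((-1.8333)·(-1.8333) + (-2.8333)·(-2.8333) + (3.1667)·(3.1667) + (0.1667)·(0.1667) + (0.1667)·(0.1667) + (1.1667)·(1.1667)) / 5 = 22.8333/5 = 4.5667
  Sample standard deviations s_i = √(s[i,i]):
  s(U) = √(3.3667) = 1.8348
  s(V) = √(10.1667) = 3.1885
  s(W) = √(4.5667) = 2.137

Step 3 — r_{ij} = s_{ij} / (s_i · s_j):
  r[U,U] = 1 (diagonal).
  r[U,V] = -2.2333 / (1.8348 · 3.1885) = -2.2333 / 5.8505 = -0.3817
  r[U,W] = 0.2333 / (1.8348 · 2.137) = 0.2333 / 3.921 = 0.0595
  r[V,V] = 1 (diagonal).
  r[V,W] = 2.6333 / (3.1885 · 2.137) = 2.6333 / 6.8138 = 0.3865
  r[W,W] = 1 (diagonal).

R is symmetric with unit diagonal. Assembling:

R = [[1, -0.3817, 0.0595],
 [-0.3817, 1, 0.3865],
 [0.0595, 0.3865, 1]]


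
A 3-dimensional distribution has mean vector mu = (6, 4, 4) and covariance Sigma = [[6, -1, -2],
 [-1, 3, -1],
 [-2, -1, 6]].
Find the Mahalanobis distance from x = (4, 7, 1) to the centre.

Step 1 — centre the observation: (x - mu) = (-2, 3, -3).

Step 2 — invert Sigma (cofactor / det for 3×3, or solve directly):
  Sigma^{-1} = [[0.2125, 0.1, 0.0875],
 [0.1, 0.4, 0.1],
 [0.0875, 0.1, 0.2125]].

Step 3 — form the quadratic (x - mu)^T · Sigma^{-1} · (x - mu):
  Sigma^{-1} · (x - mu) = (-0.3875, 0.7, -0.5125).
  (x - mu)^T · [Sigma^{-1} · (x - mu)] = (-2)·(-0.3875) + (3)·(0.7) + (-3)·(-0.5125) = 4.4125.

Step 4 — take square root: d = √(4.4125) ≈ 2.1006.

d(x, mu) = √(4.4125) ≈ 2.1006


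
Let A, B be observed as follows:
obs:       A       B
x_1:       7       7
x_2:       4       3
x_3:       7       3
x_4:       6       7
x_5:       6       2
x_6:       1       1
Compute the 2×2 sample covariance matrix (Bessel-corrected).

Step 1 — column means:
  mean(A) = (7 + 4 + 7 + 6 + 6 + 1) / 6 = 31/6 = 5.1667
  mean(B) = (7 + 3 + 3 + 7 + 2 + 1) / 6 = 23/6 = 3.8333

Step 2 — sample covariance S[i,j] = (1/(n-1)) · Σ_k (x_{k,i} - mean_i) · (x_{k,j} - mean_j), with n-1 = 5.
  S[A,A] = ((1.8333)·(1.8333) + (-1.1667)·(-1.1667) + (1.8333)·(1.8333) + (0.8333)·(0.8333) + (0.8333)·(0.8333) + (-4.1667)·(-4.1667)) / 5 = 26.8333/5 = 5.3667
  S[A,B] = ((1.8333)·(3.1667) + (-1.1667)·(-0.8333) + (1.8333)·(-0.8333) + (0.8333)·(3.1667) + (0.8333)·(-1.8333) + (-4.1667)·(-2.8333)) / 5 = 18.1667/5 = 3.6333
  S[B,B] = ((3.1667)·(3.1667) + (-0.8333)·(-0.8333) + (-0.8333)·(-0.8333) + (3.1667)·(3.1667) + (-1.8333)·(-1.8333) + (-2.8333)·(-2.8333)) / 5 = 32.8333/5 = 6.5667

S is symmetric (S[j,i] = S[i,j]). Assembling:

S = [[5.3667, 3.6333],
 [3.6333, 6.5667]]


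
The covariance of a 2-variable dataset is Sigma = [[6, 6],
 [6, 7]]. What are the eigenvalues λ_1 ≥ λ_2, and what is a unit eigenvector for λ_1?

Step 1 — characteristic polynomial of 2×2 Sigma:
  det(Sigma - λI) = λ² - trace · λ + det = 0.
  trace = 6 + 7 = 13, det = 6·7 - (6)² = 6.
Step 2 — discriminant:
  Δ = trace² - 4·det = 169 - 24 = 145.
Step 3 — eigenvalues:
  λ = (trace ± √Δ)/2 = (13 ± 12.0416)/2,
  λ_1 = 12.5208,  λ_2 = 0.4792.

Step 4 — unit eigenvector for λ_1: solve (Sigma - λ_1 I)v = 0. First row:
  (6 - 12.5208)·v_x + (6)·v_y = 0, i.e. (-6.5208)·v_x + (6)·v_y = 0,
  so v ∝ (b, λ_1 - a) = (6, 6.5208) = u.
  ||u|| = √((6)² + (6.5208)²) = √(78.5208) ≈ 8.8612,
  v_1 = u/||u|| ≈ (0.6771, 0.7359) (||v_1|| = 1).

λ_1 = 12.5208,  λ_2 = 0.4792;  v_1 ≈ (0.6771, 0.7359)


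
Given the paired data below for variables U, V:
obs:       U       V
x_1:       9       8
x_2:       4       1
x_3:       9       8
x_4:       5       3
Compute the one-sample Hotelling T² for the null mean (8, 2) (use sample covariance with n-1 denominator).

Step 1 — sample mean vector:
  mean(U) = (9 + 4 + 9 + 5) / 4 = 27/4 = 6.75
  mean(V) = (8 + 1 + 8 + 3) / 4 = 20/4 = 5
  x̄ = (6.75, 5),  deviation x̄ - mu_0 = (6.75, 5) - (8, 2) = (-1.25, 3).

Step 2 — sample covariance matrix, S[i,j] = (1/(n-1)) · Σ_k (x_{k,i} - mean_i) · (x_{k,j} - mean_j), divisor n-1 = 3:
  S[U,U] = ((2.25)·(2.25) + (-2.75)·(-2.75) + (2.25)·(2.25) + (-1.75)·(-1.75)) / 3 = 20.75/3 = 6.9167
  S[U,V] = ((2.25)·(3) + (-2.75)·(-4) + (2.25)·(3) + (-1.75)·(-2)) / 3 = 28/3 = 9.3333
  S[V,V] = ((3)·(3) + (-4)·(-4) + (3)·(3) + (-2)·(-2)) / 3 = 38/3 = 12.6667
  S = [[6.9167, 9.3333],
 [9.3333, 12.6667]].

Step 3 — invert S. det(S) = 6.9167·12.6667 - (9.3333)² = 0.5.
  S^{-1} = (1/det) · [[d, -b], [-b, a]] = [[25.3333, -18.6667],
 [-18.6667, 13.8333]].

Step 4 — quadratic form (x̄ - mu_0)^T · S^{-1} · (x̄ - mu_0):
  S^{-1} · (x̄ - mu_0) = (-87.6667, 64.8333),
  (x̄ - mu_0)^T · [...] = (-1.25)·(-87.6667) + (3)·(64.8333) = 304.0833.

Step 5 — scale by n: T² = 4 · 304.0833 = 1216.3333.

T² ≈ 1216.3333


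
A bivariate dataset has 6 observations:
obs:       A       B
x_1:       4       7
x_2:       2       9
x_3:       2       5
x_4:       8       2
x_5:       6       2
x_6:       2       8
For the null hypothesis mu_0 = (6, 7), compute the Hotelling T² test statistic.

Step 1 — sample mean vector:
  mean(A) = (4 + 2 + 2 + 8 + 6 + 2) / 6 = 24/6 = 4
  mean(B) = (7 + 9 + 5 + 2 + 2 + 8) / 6 = 33/6 = 5.5
  x̄ = (4, 5.5),  deviation x̄ - mu_0 = (4, 5.5) - (6, 7) = (-2, -1.5).

Step 2 — sample covariance matrix, S[i,j] = (1/(n-1)) · Σ_k (x_{k,i} - mean_i) · (x_{k,j} - mean_j), divisor n-1 = 5:
  S[A,A] = ((0)·(0) + (-2)·(-2) + (-2)·(-2) + (4)·(4) + (2)·(2) + (-2)·(-2)) / 5 = 32/5 = 6.4
  S[A,B] = ((0)·(1.5) + (-2)·(3.5) + (-2)·(-0.5) + (4)·(-3.5) + (2)·(-3.5) + (-2)·(2.5)) / 5 = -32/5 = -6.4
  S[B,B] = ((1.5)·(1.5) + (3.5)·(3.5) + (-0.5)·(-0.5) + (-3.5)·(-3.5) + (-3.5)·(-3.5) + (2.5)·(2.5)) / 5 = 45.5/5 = 9.1
  S = [[6.4, -6.4],
 [-6.4, 9.1]].

Step 3 — invert S. det(S) = 6.4·9.1 - (-6.4)² = 17.28.
  S^{-1} = (1/det) · [[d, -b], [-b, a]] = [[0.5266, 0.3704],
 [0.3704, 0.3704]].

Step 4 — quadratic form (x̄ - mu_0)^T · S^{-1} · (x̄ - mu_0):
  S^{-1} · (x̄ - mu_0) = (-1.6088, -1.2963),
  (x̄ - mu_0)^T · [...] = (-2)·(-1.6088) + (-1.5)·(-1.2963) = 5.162.

Step 5 — scale by n: T² = 6 · 5.162 = 30.9722.

T² ≈ 30.9722


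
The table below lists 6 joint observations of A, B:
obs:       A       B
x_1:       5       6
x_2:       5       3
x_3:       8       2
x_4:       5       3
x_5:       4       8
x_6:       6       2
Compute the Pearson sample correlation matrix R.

Step 1 — column means:
  mean(A) = (5 + 5 + 8 + 5 + 4 + 6) / 6 = 33/6 = 5.5
  mean(B) = (6 + 3 + 2 + 3 + 8 + 2) / 6 = 24/6 = 4

Step 2 — sample variances and covariances s[i,j] = (1/(n-1)) · Σ_k (x_{k,i} - mean_i) · (x_{k,j} - mean_j), with n-1 = 5:
  s[A,A] = ((-0.5)·(-0.5) + (-0.5)·(-0.5) + (2.5)·(2.5) + (-0.5)·(-0.5) + (-1.5)·(-1.5) + (0.5)·(0.5)) / 5 = 9.5/5 = 1.9
  s[A,B] = ((-0.5)·(2) + (-0.5)·(-1) + (2.5)·(-2) + (-0.5)·(-1) + (-1.5)·(4) + (0.5)·(-2)) / 5 = -12/5 = -2.4
  s[B,B] = ((2)·(2) + (-1)·(-1) + (-2)·(-2) + (-1)·(-1) + (4)·(4) + (-2)·(-2)) / 5 = 30/5 = 6
  Sample standard deviations s_i = √(s[i,i]):
  s(A) = √(1.9) = 1.3784
  s(B) = √(6) = 2.4495

Step 3 — r_{ij} = s_{ij} / (s_i · s_j):
  r[A,A] = 1 (diagonal).
  r[A,B] = -2.4 / (1.3784 · 2.4495) = -2.4 / 3.3764 = -0.7108
  r[B,B] = 1 (diagonal).

R is symmetric with unit diagonal. Assembling:

R = [[1, -0.7108],
 [-0.7108, 1]]


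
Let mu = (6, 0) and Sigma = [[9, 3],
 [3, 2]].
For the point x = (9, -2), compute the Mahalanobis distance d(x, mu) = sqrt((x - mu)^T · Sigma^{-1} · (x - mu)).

Step 1 — centre the observation: (x - mu) = (3, -2).

Step 2 — invert Sigma. det(Sigma) = 9·2 - (3)² = 9.
  Sigma^{-1} = (1/det) · [[d, -b], [-b, a]] = [[0.2222, -0.3333],
 [-0.3333, 1]].

Step 3 — form the quadratic (x - mu)^T · Sigma^{-1} · (x - mu):
  Sigma^{-1} · (x - mu) = (1.3333, -3).
  (x - mu)^T · [Sigma^{-1} · (x - mu)] = (3)·(1.3333) + (-2)·(-3) = 10.

Step 4 — take square root: d = √(10) ≈ 3.1623.

d(x, mu) = √(10) ≈ 3.1623


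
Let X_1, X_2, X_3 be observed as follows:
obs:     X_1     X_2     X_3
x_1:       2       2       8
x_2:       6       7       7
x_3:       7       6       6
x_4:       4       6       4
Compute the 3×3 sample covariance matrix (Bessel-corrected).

Step 1 — column means:
  mean(X_1) = (2 + 6 + 7 + 4) / 4 = 19/4 = 4.75
  mean(X_2) = (2 + 7 + 6 + 6) / 4 = 21/4 = 5.25
  mean(X_3) = (8 + 7 + 6 + 4) / 4 = 25/4 = 6.25

Step 2 — sample covariance S[i,j] = (1/(n-1)) · Σ_k (x_{k,i} - mean_i) · (x_{k,j} - mean_j), with n-1 = 3.
  S[X_1,X_1] = ((-2.75)·(-2.75) + (1.25)·(1.25) + (2.25)·(2.25) + (-0.75)·(-0.75)) / 3 = 14.75/3 = 4.9167
  S[X_1,X_2] = ((-2.75)·(-3.25) + (1.25)·(1.75) + (2.25)·(0.75) + (-0.75)·(0.75)) / 3 = 12.25/3 = 4.0833
  S[X_1,X_3] = ((-2.75)·(1.75) + (1.25)·(0.75) + (2.25)·(-0.25) + (-0.75)·(-2.25)) / 3 = -2.75/3 = -0.9167
  S[X_2,X_2] = ((-3.25)·(-3.25) + (1.75)·(1.75) + (0.75)·(0.75) + (0.75)·(0.75)) / 3 = 14.75/3 = 4.9167
  S[X_2,X_3] = ((-3.25)·(1.75) + (1.75)·(0.75) + (0.75)·(-0.25) + (0.75)·(-2.25)) / 3 = -6.25/3 = -2.0833
  S[X_3,X_3] = ((1.75)·(1.75) + (0.75)·(0.75) + (-0.25)·(-0.25) + (-2.25)·(-2.25)) / 3 = 8.75/3 = 2.9167

S is symmetric (S[j,i] = S[i,j]). Assembling:

S = [[4.9167, 4.0833, -0.9167],
 [4.0833, 4.9167, -2.0833],
 [-0.9167, -2.0833, 2.9167]]


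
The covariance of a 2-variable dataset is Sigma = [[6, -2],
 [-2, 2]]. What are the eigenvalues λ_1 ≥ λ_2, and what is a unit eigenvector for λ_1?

Step 1 — characteristic polynomial of 2×2 Sigma:
  det(Sigma - λI) = λ² - trace · λ + det = 0.
  trace = 6 + 2 = 8, det = 6·2 - (-2)² = 8.
Step 2 — discriminant:
  Δ = trace² - 4·det = 64 - 32 = 32.
Step 3 — eigenvalues:
  λ = (trace ± √Δ)/2 = (8 ± 5.6569)/2,
  λ_1 = 6.8284,  λ_2 = 1.1716.

Step 4 — unit eigenvector for λ_1: solve (Sigma - λ_1 I)v = 0. First row:
  (6 - 6.8284)·v_x + (-2)·v_y = 0, i.e. (-0.8284)·v_x + (-2)·v_y = 0,
  so v ∝ (b, λ_1 - a) = (-2, 0.8284); multiply by -1 so the first entry is positive: u = (2, -0.8284).
  ||u|| = √((2)² + (-0.8284)²) = √(4.6863) ≈ 2.1648,
  v_1 = u/||u|| ≈ (0.9239, -0.3827) (||v_1|| = 1).

λ_1 = 6.8284,  λ_2 = 1.1716;  v_1 ≈ (0.9239, -0.3827)


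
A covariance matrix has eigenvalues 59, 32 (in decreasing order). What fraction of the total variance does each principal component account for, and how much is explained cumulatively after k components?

Step 1 — total variance = trace(Sigma) = Σ λ_i = 59 + 32 = 91.

Step 2 — fraction explained by component i = λ_i / Σ λ:
  PC1: 59/91 = 0.6484
  PC2: 32/91 = 0.3516

Step 3 — cumulative fraction after k components = (λ_1 + ... + λ_k) / Σ λ:
  k = 1: 59/91 = 0.6484
  k = 2: (59 + 32)/91 = 91/91 = 1

Summary (fraction, with percent):

explained: PC1 0.6484 (64.84%), PC2 0.3516 (35.16%);  cumulative: 0.6484, 1


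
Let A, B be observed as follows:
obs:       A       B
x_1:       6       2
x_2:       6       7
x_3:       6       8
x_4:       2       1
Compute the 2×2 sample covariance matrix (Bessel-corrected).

Step 1 — column means:
  mean(A) = (6 + 6 + 6 + 2) / 4 = 20/4 = 5
  mean(B) = (2 + 7 + 8 + 1) / 4 = 18/4 = 4.5

Step 2 — sample covariance S[i,j] = (1/(n-1)) · Σ_k (x_{k,i} - mean_i) · (x_{k,j} - mean_j), with n-1 = 3.
  S[A,A] = ((1)·(1) + (1)·(1) + (1)·(1) + (-3)·(-3)) / 3 = 12/3 = 4
  S[A,B] = ((1)·(-2.5) + (1)·(2.5) + (1)·(3.5) + (-3)·(-3.5)) / 3 = 14/3 = 4.6667
  S[B,B] = ((-2.5)·(-2.5) + (2.5)·(2.5) + (3.5)·(3.5) + (-3.5)·(-3.5)) / 3 = 37/3 = 12.3333

S is symmetric (S[j,i] = S[i,j]). Assembling:

S = [[4, 4.6667],
 [4.6667, 12.3333]]


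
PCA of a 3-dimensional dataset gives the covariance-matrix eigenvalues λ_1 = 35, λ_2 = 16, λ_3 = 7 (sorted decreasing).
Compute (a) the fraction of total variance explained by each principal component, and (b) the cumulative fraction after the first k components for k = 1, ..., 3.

Step 1 — total variance = trace(Sigma) = Σ λ_i = 35 + 16 + 7 = 58.

Step 2 — fraction explained by component i = λ_i / Σ λ:
  PC1: 35/58 = 0.6034
  PC2: 16/58 = 0.2759
  PC3: 7/58 = 0.1207

Step 3 — cumulative fraction after k components = (λ_1 + ... + λ_k) / Σ λ:
  k = 1: 35/58 = 0.6034
  k = 2: (35 + 16)/58 = 51/58 = 0.8793
  k = 3: (35 + 16 + 7)/58 = 58/58 = 1

Summary (fraction, with percent):

explained: PC1 0.6034 (60.34%), PC2 0.2759 (27.59%), PC3 0.1207 (12.07%);  cumulative: 0.6034, 0.8793, 1


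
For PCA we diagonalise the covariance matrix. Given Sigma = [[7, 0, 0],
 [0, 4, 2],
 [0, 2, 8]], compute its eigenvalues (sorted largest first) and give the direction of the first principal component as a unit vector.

Step 1 — characteristic polynomial p(λ) = det(λI - Sigma) = λ³ - tr·λ² + c_1·λ - det, where tr = trace, c_1 = sum of the principal 2×2 minors, det = det(Sigma):
  tr = 7 + 4 + 8 = 19,
  c_1 = (7·4 - (0)²) + (7·8 - (0)²) + (4·8 - (2)²) = 28 + 56 + 28 = 112,
  det = 7·(4·8 - (2)²) - (0)·((0)·8 - (2)·(0)) + (0)·((0)·(2) - 4·(0)) = 7·(28) - (0)·(0) + (0)·(0) = 196.
  So p(λ) = λ³ - 19λ² + 112λ - 196.
Step 2 — look for an integer root (rational root theorem: any rational root is an integer divisor of 196). Testing λ = 7:
  p(7) = 343 - 931 + 784 - 196 = 0  ✓
  Dividing out (λ - 7): p(λ) = (λ - 7)(λ² - 12λ + 28).
Step 3 — remaining eigenvalues from the quadratic λ² - 12λ + 28 = 0:
  Δ = 12² - 4·28 = 144 - 112 = 32,  λ = (12 ± √32)/2 = (12 ± 5.6569)/2 ≈ 8.8284 or 3.1716.
  Sorted: λ_1 = 8.8284,  λ_2 = 7,  λ_3 = 3.1716  (check: sum = 19 = tr ✓).

Step 4 — unit eigenvector for λ_1 ≈ 8.8284: v spans the null space of (Sigma - λ_1 I), whose rows are
  r_1 = (-1.8284, 0, 0),  r_2 = (0, -4.8284, 2),  r_3 = (0, 2, -0.8284).
  v is orthogonal to every row, so take v ∝ r_1 × r_2 = ((0)·(2) - (0)·(-4.8284), (0)·(0) - (-1.8284)·(2), (-1.8284)·(-4.8284) - (0)·(0)) ≈ (0, 3.6569, 8.8284).
  Let u = (0, 3.6569, 8.8284).
  ||u|| = √((0)² + (3.6569)² + (8.8284)²) = √(91.3137) ≈ 9.5558,  v_1 = u/||u|| ≈ (0, 0.3827, 0.9239) (||v_1|| = 1).

λ_1 = 8.8284,  λ_2 = 7,  λ_3 = 3.1716;  v_1 ≈ (0, 0.3827, 0.9239)


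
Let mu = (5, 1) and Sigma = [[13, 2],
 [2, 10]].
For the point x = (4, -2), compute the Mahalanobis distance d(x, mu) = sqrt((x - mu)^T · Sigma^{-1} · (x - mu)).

Step 1 — centre the observation: (x - mu) = (-1, -3).

Step 2 — invert Sigma. det(Sigma) = 13·10 - (2)² = 126.
  Sigma^{-1} = (1/det) · [[d, -b], [-b, a]] = [[0.0794, -0.0159],
 [-0.0159, 0.1032]].

Step 3 — form the quadratic (x - mu)^T · Sigma^{-1} · (x - mu):
  Sigma^{-1} · (x - mu) = (-0.0317, -0.2937).
  (x - mu)^T · [Sigma^{-1} · (x - mu)] = (-1)·(-0.0317) + (-3)·(-0.2937) = 0.9127.

Step 4 — take square root: d = √(0.9127) ≈ 0.9554.

d(x, mu) = √(0.9127) ≈ 0.9554


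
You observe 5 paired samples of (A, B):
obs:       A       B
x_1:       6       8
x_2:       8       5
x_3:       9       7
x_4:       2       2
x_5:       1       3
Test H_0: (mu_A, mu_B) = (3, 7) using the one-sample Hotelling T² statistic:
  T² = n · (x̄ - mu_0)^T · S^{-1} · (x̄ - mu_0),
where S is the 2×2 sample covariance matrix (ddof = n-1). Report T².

Step 1 — sample mean vector:
  mean(A) = (6 + 8 + 9 + 2 + 1) / 5 = 26/5 = 5.2
  mean(B) = (8 + 5 + 7 + 2 + 3) / 5 = 25/5 = 5
  x̄ = (5.2, 5),  deviation x̄ - mu_0 = (5.2, 5) - (3, 7) = (2.2, -2).

Step 2 — sample covariance matrix, S[i,j] = (1/(n-1)) · Σ_k (x_{k,i} - mean_i) · (x_{k,j} - mean_j), divisor n-1 = 4:
  S[A,A] = ((0.8)·(0.8) + (2.8)·(2.8) + (3.8)·(3.8) + (-3.2)·(-3.2) + (-4.2)·(-4.2)) / 4 = 50.8/4 = 12.7
  S[A,B] = ((0.8)·(3) + (2.8)·(0) + (3.8)·(2) + (-3.2)·(-3) + (-4.2)·(-2)) / 4 = 28/4 = 7
  S[B,B] = ((3)·(3) + (0)·(0) + (2)·(2) + (-3)·(-3) + (-2)·(-2)) / 4 = 26/4 = 6.5
  S = [[12.7, 7],
 [7, 6.5]].

Step 3 — invert S. det(S) = 12.7·6.5 - (7)² = 33.55.
  S^{-1} = (1/det) · [[d, -b], [-b, a]] = [[0.1937, -0.2086],
 [-0.2086, 0.3785]].

Step 4 — quadratic form (x̄ - mu_0)^T · S^{-1} · (x̄ - mu_0):
  S^{-1} · (x̄ - mu_0) = (0.8435, -1.2161),
  (x̄ - mu_0)^T · [...] = (2.2)·(0.8435) + (-2)·(-1.2161) = 4.2879.

Step 5 — scale by n: T² = 5 · 4.2879 = 21.4396.

T² ≈ 21.4396


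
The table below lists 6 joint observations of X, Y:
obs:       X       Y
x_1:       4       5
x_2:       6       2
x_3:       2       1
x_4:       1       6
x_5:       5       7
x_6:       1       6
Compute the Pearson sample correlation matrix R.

Step 1 — column means:
  mean(X) = (4 + 6 + 2 + 1 + 5 + 1) / 6 = 19/6 = 3.1667
  mean(Y) = (5 + 2 + 1 + 6 + 7 + 6) / 6 = 27/6 = 4.5

Step 2 — sample variances and covariances s[i,j] = (1/(n-1)) · Σ_k (x_{k,i} - mean_i) · (x_{k,j} - mean_j), with n-1 = 5:
  s[X,X] = ((0.8333)·(0.8333) + (2.8333)·(2.8333) + (-1.1667)·(-1.1667) + (-2.1667)·(-2.1667) + (1.8333)·(1.8333) + (-2.1667)·(-2.1667)) / 5 = 22.8333/5 = 4.5667
  s[X,Y] = ((0.8333)·(0.5) + (2.8333)·(-2.5) + (-1.1667)·(-3.5) + (-2.1667)·(1.5) + (1.8333)·(2.5) + (-2.1667)·(1.5)) / 5 = -4.5/5 = -0.9
  s[Y,Y] = ((0.5)·(0.5) + (-2.5)·(-2.5) + (-3.5)·(-3.5) + (1.5)·(1.5) + (2.5)·(2.5) + (1.5)·(1.5)) / 5 = 29.5/5 = 5.9
  Sample standard deviations s_i = √(s[i,i]):
  s(X) = √(4.5667) = 2.137
  s(Y) = √(5.9) = 2.429

Step 3 — r_{ij} = s_{ij} / (s_i · s_j):
  r[X,X] = 1 (diagonal).
  r[X,Y] = -0.9 / (2.137 · 2.429) = -0.9 / 5.1907 = -0.1734
  r[Y,Y] = 1 (diagonal).

R is symmetric with unit diagonal. Assembling:

R = [[1, -0.1734],
 [-0.1734, 1]]


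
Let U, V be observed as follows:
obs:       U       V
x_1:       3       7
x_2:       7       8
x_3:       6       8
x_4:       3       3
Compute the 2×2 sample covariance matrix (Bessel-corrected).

Step 1 — column means:
  mean(U) = (3 + 7 + 6 + 3) / 4 = 19/4 = 4.75
  mean(V) = (7 + 8 + 8 + 3) / 4 = 26/4 = 6.5

Step 2 — sample covariance S[i,j] = (1/(n-1)) · Σ_k (x_{k,i} - mean_i) · (x_{k,j} - mean_j), with n-1 = 3.
  S[U,U] = ((-1.75)·(-1.75) + (2.25)·(2.25) + (1.25)·(1.25) + (-1.75)·(-1.75)) / 3 = 12.75/3 = 4.25
  S[U,V] = ((-1.75)·(0.5) + (2.25)·(1.5) + (1.25)·(1.5) + (-1.75)·(-3.5)) / 3 = 10.5/3 = 3.5
  S[V,V] = ((0.5)·(0.5) + (1.5)·(1.5) + (1.5)·(1.5) + (-3.5)·(-3.5)) / 3 = 17/3 = 5.6667

S is symmetric (S[j,i] = S[i,j]). Assembling:

S = [[4.25, 3.5],
 [3.5, 5.6667]]


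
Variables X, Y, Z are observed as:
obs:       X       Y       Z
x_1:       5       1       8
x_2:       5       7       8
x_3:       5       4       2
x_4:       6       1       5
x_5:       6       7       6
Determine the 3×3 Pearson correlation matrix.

Step 1 — column means:
  mean(X) = (5 + 5 + 5 + 6 + 6) / 5 = 27/5 = 5.4
  mean(Y) = (1 + 7 + 4 + 1 + 7) / 5 = 20/5 = 4
  mean(Z) = (8 + 8 + 2 + 5 + 6) / 5 = 29/5 = 5.8

Step 2 — sample variances and covariances s[i,j] = (1/(n-1)) · Σ_k (x_{k,i} - mean_i) · (x_{k,j} - mean_j), with n-1 = 4:
  s[X,X] = ((-0.4)·(-0.4) + (-0.4)·(-0.4) + (-0.4)·(-0.4) + (0.6)·(0.6) + (0.6)·(0.6)) / 4 = 1.2/4 = 0.3
  s[X,Y] = ((-0.4)·(-3) + (-0.4)·(3) + (-0.4)·(0) + (0.6)·(-3) + (0.6)·(3)) / 4 = 0/4 = 0
  s[X,Z] = ((-0.4)·(2.2) + (-0.4)·(2.2) + (-0.4)·(-3.8) + (0.6)·(-0.8) + (0.6)·(0.2)) / 4 = -0.6/4 = -0.15
  s[Y,Y] = ((-3)·(-3) + (3)·(3) + (0)·(0) + (-3)·(-3) + (3)·(3)) / 4 = 36/4 = 9
  s[Y,Z] = ((-3)·(2.2) + (3)·(2.2) + (0)·(-3.8) + (-3)·(-0.8) + (3)·(0.2)) / 4 = 3/4 = 0.75
  s[Z,Z] = ((2.2)·(2.2) + (2.2)·(2.2) + (-3.8)·(-3.8) + (-0.8)·(-0.8) + (0.2)·(0.2)) / 4 = 24.8/4 = 6.2
  Sample standard deviations s_i = √(s[i,i]):
  s(X) = √(0.3) = 0.5477
  s(Y) = √(9) = 3
  s(Z) = √(6.2) = 2.49

Step 3 — r_{ij} = s_{ij} / (s_i · s_j):
  r[X,X] = 1 (diagonal).
  r[X,Y] = 0 / (0.5477 · 3) = 0 / 1.6432 = 0
  r[X,Z] = -0.15 / (0.5477 · 2.49) = -0.15 / 1.3638 = -0.11
  r[Y,Y] = 1 (diagonal).
  r[Y,Z] = 0.75 / (3 · 2.49) = 0.75 / 7.4699 = 0.1004
  r[Z,Z] = 1 (diagonal).

R is symmetric with unit diagonal. Assembling:

R = [[1, 0, -0.11],
 [0, 1, 0.1004],
 [-0.11, 0.1004, 1]]


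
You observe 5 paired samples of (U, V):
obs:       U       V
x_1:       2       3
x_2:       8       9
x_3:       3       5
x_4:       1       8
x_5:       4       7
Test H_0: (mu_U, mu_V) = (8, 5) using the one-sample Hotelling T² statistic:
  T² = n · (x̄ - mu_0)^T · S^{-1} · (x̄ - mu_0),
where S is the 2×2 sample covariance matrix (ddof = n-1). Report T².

Step 1 — sample mean vector:
  mean(U) = (2 + 8 + 3 + 1 + 4) / 5 = 18/5 = 3.6
  mean(V) = (3 + 9 + 5 + 8 + 7) / 5 = 32/5 = 6.4
  x̄ = (3.6, 6.4),  deviation x̄ - mu_0 = (3.6, 6.4) - (8, 5) = (-4.4, 1.4).

Step 2 — sample covariance matrix, S[i,j] = (1/(n-1)) · Σ_k (x_{k,i} - mean_i) · (x_{k,j} - mean_j), divisor n-1 = 4:
  S[U,U] = ((-1.6)·(-1.6) + (4.4)·(4.4) + (-0.6)·(-0.6) + (-2.6)·(-2.6) + (0.4)·(0.4)) / 4 = 29.2/4 = 7.3
  S[U,V] = ((-1.6)·(-3.4) + (4.4)·(2.6) + (-0.6)·(-1.4) + (-2.6)·(1.6) + (0.4)·(0.6)) / 4 = 13.8/4 = 3.45
  S[V,V] = ((-3.4)·(-3.4) + (2.6)·(2.6) + (-1.4)·(-1.4) + (1.6)·(1.6) + (0.6)·(0.6)) / 4 = 23.2/4 = 5.8
  S = [[7.3, 3.45],
 [3.45, 5.8]].

Step 3 — invert S. det(S) = 7.3·5.8 - (3.45)² = 30.4375.
  S^{-1} = (1/det) · [[d, -b], [-b, a]] = [[0.1906, -0.1133],
 [-0.1133, 0.2398]].

Step 4 — quadratic form (x̄ - mu_0)^T · S^{-1} · (x̄ - mu_0):
  S^{-1} · (x̄ - mu_0) = (-0.9971, 0.8345),
  (x̄ - mu_0)^T · [...] = (-4.4)·(-0.9971) + (1.4)·(0.8345) = 5.5556.

Step 5 — scale by n: T² = 5 · 5.5556 = 27.7782.

T² ≈ 27.7782
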